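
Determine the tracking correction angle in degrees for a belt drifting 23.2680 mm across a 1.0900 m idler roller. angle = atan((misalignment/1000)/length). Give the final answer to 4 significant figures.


misalign_m = 23.2680 / 1000 = 0.023268 m
angle = atan(0.023268 / 1.0900)
angle = 1.223 deg


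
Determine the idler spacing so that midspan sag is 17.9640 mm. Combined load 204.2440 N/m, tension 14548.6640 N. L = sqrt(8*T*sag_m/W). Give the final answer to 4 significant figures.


sag = 17.9640/1000 = 0.017964 m
L = sqrt(8 * 14548.6640 * 0.017964 / 204.2440)
L = 3.200 m


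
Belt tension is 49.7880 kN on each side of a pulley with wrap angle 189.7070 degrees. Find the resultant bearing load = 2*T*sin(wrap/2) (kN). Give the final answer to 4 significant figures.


F = 2 * 49.7880 * sin(189.7070/2 deg)
F = 99.22 kN


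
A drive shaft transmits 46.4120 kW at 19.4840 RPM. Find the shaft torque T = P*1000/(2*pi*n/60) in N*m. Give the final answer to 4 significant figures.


omega = 2*pi*19.4840/60 = 2.04036 rad/s
T = 46.4120*1000 / 2.04036
T = 22750 N*m


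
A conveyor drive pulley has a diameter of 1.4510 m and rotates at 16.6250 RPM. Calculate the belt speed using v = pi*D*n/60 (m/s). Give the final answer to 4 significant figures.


v = pi * 1.4510 * 16.6250 / 60
v = 1.263 m/s


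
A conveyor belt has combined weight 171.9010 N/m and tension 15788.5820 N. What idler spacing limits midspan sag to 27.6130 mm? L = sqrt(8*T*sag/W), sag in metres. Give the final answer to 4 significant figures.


sag = 27.6130/1000 = 0.027613 m
L = sqrt(8 * 15788.5820 * 0.027613 / 171.9010)
L = 4.504 m


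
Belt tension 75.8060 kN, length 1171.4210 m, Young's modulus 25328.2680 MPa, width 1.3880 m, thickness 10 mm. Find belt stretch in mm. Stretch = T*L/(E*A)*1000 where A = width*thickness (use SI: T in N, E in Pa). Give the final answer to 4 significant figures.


A = 1.3880 * 0.01 = 0.01388 m^2
Stretch = 75.8060*1000 * 1171.4210 / (25328.2680e6 * 0.01388) * 1000
Stretch = 252.6 mm


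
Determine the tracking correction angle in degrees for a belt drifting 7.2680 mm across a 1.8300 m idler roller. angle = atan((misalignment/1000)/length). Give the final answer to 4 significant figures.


misalign_m = 7.2680 / 1000 = 0.007268 m
angle = atan(0.007268 / 1.8300)
angle = 0.2276 deg


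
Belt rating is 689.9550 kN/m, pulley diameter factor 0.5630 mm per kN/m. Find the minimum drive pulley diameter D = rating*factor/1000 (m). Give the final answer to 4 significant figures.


D = 689.9550 * 0.5630 / 1000
D = 0.3884 m


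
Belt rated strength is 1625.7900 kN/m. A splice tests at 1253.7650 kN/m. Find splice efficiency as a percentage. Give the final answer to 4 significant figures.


Eff = 1253.7650 / 1625.7900 * 100
Eff = 77.12 %


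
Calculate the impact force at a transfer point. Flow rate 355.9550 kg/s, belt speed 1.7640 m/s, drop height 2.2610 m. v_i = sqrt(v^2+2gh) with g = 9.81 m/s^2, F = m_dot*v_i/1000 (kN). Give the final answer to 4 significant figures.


v_i = sqrt(1.7640^2 + 2*9.81*2.2610) = 6.89003 m/s
F = 355.9550 * 6.89003 / 1000
F = 2.453 kN


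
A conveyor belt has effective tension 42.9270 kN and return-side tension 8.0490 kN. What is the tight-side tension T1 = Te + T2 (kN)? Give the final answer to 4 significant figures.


T1 = Te + T2 = 42.9270 + 8.0490
T1 = 50.98 kN


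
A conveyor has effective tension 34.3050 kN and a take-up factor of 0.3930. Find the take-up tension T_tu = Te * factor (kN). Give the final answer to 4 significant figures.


T_tu = 34.3050 * 0.3930
T_tu = 13.48 kN


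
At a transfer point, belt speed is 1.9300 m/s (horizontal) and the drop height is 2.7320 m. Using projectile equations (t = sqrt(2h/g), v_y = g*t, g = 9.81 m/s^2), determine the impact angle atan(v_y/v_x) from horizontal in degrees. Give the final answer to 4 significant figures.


t = sqrt(2*2.7320/9.81) = 0.746313 s
v_y = 9.81 * 0.746313 = 7.32133 m/s
angle = atan(7.32133 / 1.9300) = 75.23 deg


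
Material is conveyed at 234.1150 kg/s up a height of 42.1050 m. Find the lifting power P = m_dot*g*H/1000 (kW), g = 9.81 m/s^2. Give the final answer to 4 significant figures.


P = 234.1150 * 9.81 * 42.1050 / 1000
P = 96.70 kW


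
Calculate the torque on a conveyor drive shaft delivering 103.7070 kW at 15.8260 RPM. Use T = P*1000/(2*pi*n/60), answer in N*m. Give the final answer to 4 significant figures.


omega = 2*pi*15.8260/60 = 1.65729 rad/s
T = 103.7070*1000 / 1.65729
T = 62580 N*m


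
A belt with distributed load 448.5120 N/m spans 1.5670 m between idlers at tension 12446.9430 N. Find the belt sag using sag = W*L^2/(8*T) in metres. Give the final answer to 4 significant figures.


sag = 448.5120 * 1.5670^2 / (8 * 12446.9430)
sag = 0.01106 m


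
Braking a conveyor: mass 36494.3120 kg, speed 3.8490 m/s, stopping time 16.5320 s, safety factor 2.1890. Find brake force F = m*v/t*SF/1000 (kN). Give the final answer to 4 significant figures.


F = 36494.3120 * 3.8490 / 16.5320 * 2.1890 / 1000
F = 18.60 kN


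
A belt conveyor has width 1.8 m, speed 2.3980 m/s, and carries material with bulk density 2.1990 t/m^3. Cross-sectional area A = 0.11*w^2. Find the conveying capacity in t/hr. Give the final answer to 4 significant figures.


A = 0.11 * 1.8^2 = 0.3564 m^2
C = 0.3564 * 2.3980 * 2.1990 * 3600
C = 6766 t/hr


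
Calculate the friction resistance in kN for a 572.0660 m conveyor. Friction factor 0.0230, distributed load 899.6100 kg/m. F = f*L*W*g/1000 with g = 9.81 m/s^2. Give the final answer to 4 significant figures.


F = 0.0230 * 572.0660 * 899.6100 * 9.81 / 1000
F = 116.1 kN


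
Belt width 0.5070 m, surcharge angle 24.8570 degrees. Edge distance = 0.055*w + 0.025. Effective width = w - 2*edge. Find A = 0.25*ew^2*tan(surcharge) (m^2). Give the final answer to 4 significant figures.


edge = 0.055*0.5070 + 0.025 = 0.052885 m
ew = 0.5070 - 2*0.052885 = 0.40123 m
A = 0.25 * 0.40123^2 * tan(24.8570 deg)
A = 0.01865 m^2


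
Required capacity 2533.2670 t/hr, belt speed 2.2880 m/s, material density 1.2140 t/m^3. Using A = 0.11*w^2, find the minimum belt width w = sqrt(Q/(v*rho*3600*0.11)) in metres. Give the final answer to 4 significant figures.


A_req = 2533.2670 / (2.2880 * 1.2140 * 3600) = 0.25334 m^2
w = sqrt(0.25334 / 0.11)
w = 1.518 m


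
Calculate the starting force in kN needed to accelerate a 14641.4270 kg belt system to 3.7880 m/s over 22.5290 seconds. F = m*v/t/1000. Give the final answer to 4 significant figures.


F = 14641.4270 * 3.7880 / 22.5290 / 1000
F = 2.462 kN


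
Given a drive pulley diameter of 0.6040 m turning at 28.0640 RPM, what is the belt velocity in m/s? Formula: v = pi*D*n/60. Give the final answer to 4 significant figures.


v = pi * 0.6040 * 28.0640 / 60
v = 0.8875 m/s


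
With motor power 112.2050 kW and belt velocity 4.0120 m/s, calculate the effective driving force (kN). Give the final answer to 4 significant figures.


Te = P / v = 112.2050 / 4.0120
Te = 27.97 kN


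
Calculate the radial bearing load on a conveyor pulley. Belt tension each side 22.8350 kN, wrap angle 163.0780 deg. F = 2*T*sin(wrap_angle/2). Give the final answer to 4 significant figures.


F = 2 * 22.8350 * sin(163.0780/2 deg)
F = 45.17 kN


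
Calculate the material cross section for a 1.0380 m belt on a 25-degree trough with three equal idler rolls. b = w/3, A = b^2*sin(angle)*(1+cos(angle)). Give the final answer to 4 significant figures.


b = 1.0380/3 = 0.346 m
A = 0.346^2 * sin(25 deg) * (1 + cos(25 deg))
A = 0.09645 m^2


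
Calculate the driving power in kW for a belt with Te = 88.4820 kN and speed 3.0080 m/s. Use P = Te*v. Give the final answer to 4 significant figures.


P = Te * v = 88.4820 * 3.0080
P = 266.2 kW


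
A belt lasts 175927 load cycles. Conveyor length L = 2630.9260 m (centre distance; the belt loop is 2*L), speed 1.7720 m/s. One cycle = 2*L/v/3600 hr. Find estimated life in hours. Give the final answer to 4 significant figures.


cycle_time = 2 * 2630.9260 / 1.7720 / 3600 = 0.824845 hr
life = 175927 * 0.824845 = 145100 hours


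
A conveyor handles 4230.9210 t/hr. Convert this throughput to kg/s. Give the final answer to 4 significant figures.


m_dot = 4230.9210 * 1000 / 3600
m_dot = 1175 kg/s


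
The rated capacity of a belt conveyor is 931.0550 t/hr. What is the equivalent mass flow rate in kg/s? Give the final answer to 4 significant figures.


m_dot = 931.0550 * 1000 / 3600
m_dot = 258.6 kg/s


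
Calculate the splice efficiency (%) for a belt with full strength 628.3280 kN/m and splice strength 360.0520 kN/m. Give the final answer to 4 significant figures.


Eff = 360.0520 / 628.3280 * 100
Eff = 57.30 %


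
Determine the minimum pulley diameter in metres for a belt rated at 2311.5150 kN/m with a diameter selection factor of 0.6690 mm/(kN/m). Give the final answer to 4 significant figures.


D = 2311.5150 * 0.6690 / 1000
D = 1.546 m


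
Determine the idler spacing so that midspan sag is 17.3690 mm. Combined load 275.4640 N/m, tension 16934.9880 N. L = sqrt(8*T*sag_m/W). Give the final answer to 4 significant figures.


sag = 17.3690/1000 = 0.017369 m
L = sqrt(8 * 16934.9880 * 0.017369 / 275.4640)
L = 2.923 m


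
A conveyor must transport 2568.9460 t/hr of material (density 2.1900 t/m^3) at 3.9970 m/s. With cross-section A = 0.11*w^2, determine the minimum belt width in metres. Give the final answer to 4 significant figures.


A_req = 2568.9460 / (3.9970 * 2.1900 * 3600) = 0.0815219 m^2
w = sqrt(0.0815219 / 0.11)
w = 0.8609 m


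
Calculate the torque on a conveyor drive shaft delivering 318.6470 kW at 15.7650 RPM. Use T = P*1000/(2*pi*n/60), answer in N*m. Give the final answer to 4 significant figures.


omega = 2*pi*15.7650/60 = 1.65091 rad/s
T = 318.6470*1000 / 1.65091
T = 193000 N*m


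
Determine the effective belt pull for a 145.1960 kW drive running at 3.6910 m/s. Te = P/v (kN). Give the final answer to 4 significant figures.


Te = P / v = 145.1960 / 3.6910
Te = 39.34 kN


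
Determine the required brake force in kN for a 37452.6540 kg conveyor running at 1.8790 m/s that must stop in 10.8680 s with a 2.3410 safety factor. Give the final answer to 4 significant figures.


F = 37452.6540 * 1.8790 / 10.8680 * 2.3410 / 1000
F = 15.16 kN


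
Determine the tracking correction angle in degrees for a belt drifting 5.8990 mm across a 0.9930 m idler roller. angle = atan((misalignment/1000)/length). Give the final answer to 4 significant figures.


misalign_m = 5.8990 / 1000 = 0.005899 m
angle = atan(0.005899 / 0.9930)
angle = 0.3404 deg


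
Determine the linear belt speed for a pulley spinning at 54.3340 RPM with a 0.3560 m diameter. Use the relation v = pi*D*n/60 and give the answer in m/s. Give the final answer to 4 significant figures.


v = pi * 0.3560 * 54.3340 / 60
v = 1.013 m/s


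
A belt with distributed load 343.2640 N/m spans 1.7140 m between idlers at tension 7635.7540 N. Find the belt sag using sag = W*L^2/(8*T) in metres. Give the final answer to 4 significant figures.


sag = 343.2640 * 1.7140^2 / (8 * 7635.7540)
sag = 0.01651 m


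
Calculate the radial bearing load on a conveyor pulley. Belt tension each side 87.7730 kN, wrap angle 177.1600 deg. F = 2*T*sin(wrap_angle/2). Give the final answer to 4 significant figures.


F = 2 * 87.7730 * sin(177.1600/2 deg)
F = 175.5 kN


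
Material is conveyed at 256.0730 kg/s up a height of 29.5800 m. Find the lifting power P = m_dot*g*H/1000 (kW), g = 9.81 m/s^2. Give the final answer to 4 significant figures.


P = 256.0730 * 9.81 * 29.5800 / 1000
P = 74.31 kW


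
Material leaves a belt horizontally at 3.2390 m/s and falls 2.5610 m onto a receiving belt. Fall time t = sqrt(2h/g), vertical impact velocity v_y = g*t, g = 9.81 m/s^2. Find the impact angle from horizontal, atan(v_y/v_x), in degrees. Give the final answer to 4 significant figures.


t = sqrt(2*2.5610/9.81) = 0.722579 s
v_y = 9.81 * 0.722579 = 7.0885 m/s
angle = atan(7.0885 / 3.2390) = 65.44 deg


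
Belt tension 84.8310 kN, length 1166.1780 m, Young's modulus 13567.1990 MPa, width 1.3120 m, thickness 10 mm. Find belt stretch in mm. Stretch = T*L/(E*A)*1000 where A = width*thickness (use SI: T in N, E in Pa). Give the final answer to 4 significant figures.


A = 1.3120 * 0.01 = 0.01312 m^2
Stretch = 84.8310*1000 * 1166.1780 / (13567.1990e6 * 0.01312) * 1000
Stretch = 555.8 mm


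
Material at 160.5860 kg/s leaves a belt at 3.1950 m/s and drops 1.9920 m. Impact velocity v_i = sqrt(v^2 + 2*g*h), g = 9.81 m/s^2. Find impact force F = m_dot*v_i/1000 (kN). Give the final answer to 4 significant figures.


v_i = sqrt(3.1950^2 + 2*9.81*1.9920) = 7.02076 m/s
F = 160.5860 * 7.02076 / 1000
F = 1.127 kN


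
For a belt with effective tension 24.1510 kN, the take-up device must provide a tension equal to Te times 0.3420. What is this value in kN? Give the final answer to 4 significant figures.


T_tu = 24.1510 * 0.3420
T_tu = 8.260 kN


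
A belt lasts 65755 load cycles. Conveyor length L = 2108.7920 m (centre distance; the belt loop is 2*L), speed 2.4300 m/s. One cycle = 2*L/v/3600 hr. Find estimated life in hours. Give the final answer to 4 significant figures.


cycle_time = 2 * 2108.7920 / 2.4300 / 3600 = 0.48212 hr
life = 65755 * 0.48212 = 31700 hours


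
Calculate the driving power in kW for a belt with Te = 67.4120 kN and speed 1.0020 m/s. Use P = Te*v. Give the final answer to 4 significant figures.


P = Te * v = 67.4120 * 1.0020
P = 67.55 kW


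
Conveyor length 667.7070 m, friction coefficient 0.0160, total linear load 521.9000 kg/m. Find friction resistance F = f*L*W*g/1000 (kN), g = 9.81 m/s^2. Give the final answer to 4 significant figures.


F = 0.0160 * 667.7070 * 521.9000 * 9.81 / 1000
F = 54.70 kN


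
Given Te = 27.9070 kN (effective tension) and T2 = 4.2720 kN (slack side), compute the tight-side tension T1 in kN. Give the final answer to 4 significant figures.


T1 = Te + T2 = 27.9070 + 4.2720
T1 = 32.18 kN


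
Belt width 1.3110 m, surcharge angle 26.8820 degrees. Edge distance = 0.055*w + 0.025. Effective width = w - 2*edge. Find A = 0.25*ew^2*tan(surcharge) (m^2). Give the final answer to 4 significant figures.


edge = 0.055*1.3110 + 0.025 = 0.097105 m
ew = 1.3110 - 2*0.097105 = 1.11679 m
A = 0.25 * 1.11679^2 * tan(26.8820 deg)
A = 0.1581 m^2


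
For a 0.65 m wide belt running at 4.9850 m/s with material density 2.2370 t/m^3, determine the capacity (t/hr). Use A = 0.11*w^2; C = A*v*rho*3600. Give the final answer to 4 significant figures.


A = 0.11 * 0.65^2 = 0.046475 m^2
C = 0.046475 * 4.9850 * 2.2370 * 3600
C = 1866 t/hr


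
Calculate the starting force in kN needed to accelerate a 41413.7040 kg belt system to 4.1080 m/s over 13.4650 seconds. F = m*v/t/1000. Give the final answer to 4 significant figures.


F = 41413.7040 * 4.1080 / 13.4650 / 1000
F = 12.63 kN


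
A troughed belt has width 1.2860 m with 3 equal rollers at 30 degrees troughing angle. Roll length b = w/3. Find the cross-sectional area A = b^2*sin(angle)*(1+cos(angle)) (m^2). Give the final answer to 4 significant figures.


b = 1.2860/3 = 0.428667 m
A = 0.428667^2 * sin(30 deg) * (1 + cos(30 deg))
A = 0.1714 m^2


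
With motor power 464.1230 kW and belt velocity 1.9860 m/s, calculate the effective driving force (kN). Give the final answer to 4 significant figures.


Te = P / v = 464.1230 / 1.9860
Te = 233.7 kN


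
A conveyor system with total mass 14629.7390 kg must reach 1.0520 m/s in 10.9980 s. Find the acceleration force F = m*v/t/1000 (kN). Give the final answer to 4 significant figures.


F = 14629.7390 * 1.0520 / 10.9980 / 1000
F = 1.399 kN


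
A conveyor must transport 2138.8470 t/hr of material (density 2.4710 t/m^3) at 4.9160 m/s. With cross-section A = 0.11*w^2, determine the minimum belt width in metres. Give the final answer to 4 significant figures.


A_req = 2138.8470 / (4.9160 * 2.4710 * 3600) = 0.0489094 m^2
w = sqrt(0.0489094 / 0.11)
w = 0.6668 m


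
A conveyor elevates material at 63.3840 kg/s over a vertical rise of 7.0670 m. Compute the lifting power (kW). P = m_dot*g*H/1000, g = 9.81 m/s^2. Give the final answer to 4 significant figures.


P = 63.3840 * 9.81 * 7.0670 / 1000
P = 4.394 kW


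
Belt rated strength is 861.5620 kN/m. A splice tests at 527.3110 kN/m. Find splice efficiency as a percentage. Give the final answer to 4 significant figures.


Eff = 527.3110 / 861.5620 * 100
Eff = 61.20 %


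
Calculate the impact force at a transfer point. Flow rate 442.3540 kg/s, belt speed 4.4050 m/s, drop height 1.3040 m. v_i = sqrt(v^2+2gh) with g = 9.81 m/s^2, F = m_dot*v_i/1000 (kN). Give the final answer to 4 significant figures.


v_i = sqrt(4.4050^2 + 2*9.81*1.3040) = 6.70735 m/s
F = 442.3540 * 6.70735 / 1000
F = 2.967 kN


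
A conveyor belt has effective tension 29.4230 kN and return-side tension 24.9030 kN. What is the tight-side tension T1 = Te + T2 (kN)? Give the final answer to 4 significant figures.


T1 = Te + T2 = 29.4230 + 24.9030
T1 = 54.33 kN


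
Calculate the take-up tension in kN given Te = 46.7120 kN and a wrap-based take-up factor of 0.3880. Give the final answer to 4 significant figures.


T_tu = 46.7120 * 0.3880
T_tu = 18.12 kN


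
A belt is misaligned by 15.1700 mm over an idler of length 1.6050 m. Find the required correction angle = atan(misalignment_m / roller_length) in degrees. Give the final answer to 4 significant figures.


misalign_m = 15.1700 / 1000 = 0.015170 m
angle = atan(0.015170 / 1.6050)
angle = 0.5415 deg


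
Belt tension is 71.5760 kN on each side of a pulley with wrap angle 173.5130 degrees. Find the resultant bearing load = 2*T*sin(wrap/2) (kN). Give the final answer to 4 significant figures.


F = 2 * 71.5760 * sin(173.5130/2 deg)
F = 142.9 kN


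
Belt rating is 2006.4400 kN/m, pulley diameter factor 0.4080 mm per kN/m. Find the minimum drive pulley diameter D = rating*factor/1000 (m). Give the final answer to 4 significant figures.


D = 2006.4400 * 0.4080 / 1000
D = 0.8186 m


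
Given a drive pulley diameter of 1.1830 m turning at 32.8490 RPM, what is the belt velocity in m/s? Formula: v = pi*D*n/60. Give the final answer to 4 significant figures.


v = pi * 1.1830 * 32.8490 / 60
v = 2.035 m/s


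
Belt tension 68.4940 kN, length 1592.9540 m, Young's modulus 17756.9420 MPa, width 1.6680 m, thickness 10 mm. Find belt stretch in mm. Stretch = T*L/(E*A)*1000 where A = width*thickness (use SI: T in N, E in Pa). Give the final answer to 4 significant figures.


A = 1.6680 * 0.01 = 0.01668 m^2
Stretch = 68.4940*1000 * 1592.9540 / (17756.9420e6 * 0.01668) * 1000
Stretch = 368.4 mm


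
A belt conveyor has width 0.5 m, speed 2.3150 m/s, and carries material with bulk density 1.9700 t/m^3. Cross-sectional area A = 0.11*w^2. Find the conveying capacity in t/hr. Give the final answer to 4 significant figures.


A = 0.11 * 0.5^2 = 0.0275 m^2
C = 0.0275 * 2.3150 * 1.9700 * 3600
C = 451.5 t/hr


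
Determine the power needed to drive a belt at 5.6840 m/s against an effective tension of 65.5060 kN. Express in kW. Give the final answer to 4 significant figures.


P = Te * v = 65.5060 * 5.6840
P = 372.3 kW


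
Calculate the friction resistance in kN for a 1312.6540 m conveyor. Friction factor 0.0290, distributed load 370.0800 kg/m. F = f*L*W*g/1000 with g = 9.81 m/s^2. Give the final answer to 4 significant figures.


F = 0.0290 * 1312.6540 * 370.0800 * 9.81 / 1000
F = 138.2 kN


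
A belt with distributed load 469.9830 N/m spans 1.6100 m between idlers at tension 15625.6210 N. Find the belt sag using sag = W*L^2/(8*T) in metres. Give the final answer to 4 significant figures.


sag = 469.9830 * 1.6100^2 / (8 * 15625.6210)
sag = 0.009746 m


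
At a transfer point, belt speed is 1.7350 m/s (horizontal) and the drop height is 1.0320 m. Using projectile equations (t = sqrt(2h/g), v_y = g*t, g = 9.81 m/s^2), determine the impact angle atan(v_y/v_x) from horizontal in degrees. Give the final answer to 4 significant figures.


t = sqrt(2*1.0320/9.81) = 0.458691 s
v_y = 9.81 * 0.458691 = 4.49976 m/s
angle = atan(4.49976 / 1.7350) = 68.91 deg


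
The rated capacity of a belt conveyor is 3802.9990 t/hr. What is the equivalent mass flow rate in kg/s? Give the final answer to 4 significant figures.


m_dot = 3802.9990 * 1000 / 3600
m_dot = 1056 kg/s


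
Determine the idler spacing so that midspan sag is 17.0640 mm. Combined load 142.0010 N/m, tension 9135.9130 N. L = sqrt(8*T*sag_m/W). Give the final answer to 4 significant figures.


sag = 17.0640/1000 = 0.017064 m
L = sqrt(8 * 9135.9130 * 0.017064 / 142.0010)
L = 2.964 m


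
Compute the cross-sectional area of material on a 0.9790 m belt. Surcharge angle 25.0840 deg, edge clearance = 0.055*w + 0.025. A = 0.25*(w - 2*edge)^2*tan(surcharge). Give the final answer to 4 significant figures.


edge = 0.055*0.9790 + 0.025 = 0.078845 m
ew = 0.9790 - 2*0.078845 = 0.82131 m
A = 0.25 * 0.82131^2 * tan(25.0840 deg)
A = 0.07894 m^2


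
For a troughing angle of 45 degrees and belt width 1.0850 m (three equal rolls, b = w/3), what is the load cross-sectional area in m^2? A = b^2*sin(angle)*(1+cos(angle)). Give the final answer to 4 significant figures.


b = 1.0850/3 = 0.361667 m
A = 0.361667^2 * sin(45 deg) * (1 + cos(45 deg))
A = 0.1579 m^2


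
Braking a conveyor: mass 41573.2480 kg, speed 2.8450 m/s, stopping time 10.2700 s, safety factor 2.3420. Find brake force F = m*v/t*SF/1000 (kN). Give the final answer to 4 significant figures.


F = 41573.2480 * 2.8450 / 10.2700 * 2.3420 / 1000
F = 26.97 kN


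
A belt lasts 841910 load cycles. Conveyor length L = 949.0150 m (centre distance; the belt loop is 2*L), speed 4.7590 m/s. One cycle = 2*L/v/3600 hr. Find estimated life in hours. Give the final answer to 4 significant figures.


cycle_time = 2 * 949.0150 / 4.7590 / 3600 = 0.110786 hr
life = 841910 * 0.110786 = 93270 hours


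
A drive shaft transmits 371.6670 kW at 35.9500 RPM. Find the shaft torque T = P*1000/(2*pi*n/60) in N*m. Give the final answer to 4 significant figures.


omega = 2*pi*35.9500/60 = 3.76468 rad/s
T = 371.6670*1000 / 3.76468
T = 98720 N*m


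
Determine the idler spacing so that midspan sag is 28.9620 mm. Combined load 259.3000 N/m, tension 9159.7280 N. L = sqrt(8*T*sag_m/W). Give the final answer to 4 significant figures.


sag = 28.9620/1000 = 0.028962 m
L = sqrt(8 * 9159.7280 * 0.028962 / 259.3000)
L = 2.861 m


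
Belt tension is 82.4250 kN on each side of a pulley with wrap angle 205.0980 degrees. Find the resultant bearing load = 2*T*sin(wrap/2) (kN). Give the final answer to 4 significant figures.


F = 2 * 82.4250 * sin(205.0980/2 deg)
F = 160.9 kN


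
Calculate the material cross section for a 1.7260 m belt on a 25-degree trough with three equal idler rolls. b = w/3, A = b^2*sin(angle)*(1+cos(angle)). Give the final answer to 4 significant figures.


b = 1.7260/3 = 0.575333 m
A = 0.575333^2 * sin(25 deg) * (1 + cos(25 deg))
A = 0.2667 m^2


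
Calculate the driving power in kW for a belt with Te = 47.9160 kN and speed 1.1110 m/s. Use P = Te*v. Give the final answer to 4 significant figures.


P = Te * v = 47.9160 * 1.1110
P = 53.23 kW


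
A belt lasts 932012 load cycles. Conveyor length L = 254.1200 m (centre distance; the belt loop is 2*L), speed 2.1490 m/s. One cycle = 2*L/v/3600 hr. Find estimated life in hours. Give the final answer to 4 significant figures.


cycle_time = 2 * 254.1200 / 2.1490 / 3600 = 0.0656946 hr
life = 932012 * 0.0656946 = 61230 hours


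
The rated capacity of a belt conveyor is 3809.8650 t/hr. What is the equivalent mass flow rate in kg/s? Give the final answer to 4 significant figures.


m_dot = 3809.8650 * 1000 / 3600
m_dot = 1058 kg/s


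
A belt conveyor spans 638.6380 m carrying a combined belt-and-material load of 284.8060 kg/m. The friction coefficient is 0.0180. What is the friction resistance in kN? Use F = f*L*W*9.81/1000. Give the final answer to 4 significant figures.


F = 0.0180 * 638.6380 * 284.8060 * 9.81 / 1000
F = 32.12 kN


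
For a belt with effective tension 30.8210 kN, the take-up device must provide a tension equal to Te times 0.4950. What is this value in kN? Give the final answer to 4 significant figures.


T_tu = 30.8210 * 0.4950
T_tu = 15.26 kN


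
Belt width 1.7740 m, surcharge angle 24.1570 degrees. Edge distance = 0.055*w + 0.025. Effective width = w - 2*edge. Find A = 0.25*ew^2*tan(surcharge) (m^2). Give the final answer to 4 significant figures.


edge = 0.055*1.7740 + 0.025 = 0.12257 m
ew = 1.7740 - 2*0.12257 = 1.52886 m
A = 0.25 * 1.52886^2 * tan(24.1570 deg)
A = 0.2621 m^2


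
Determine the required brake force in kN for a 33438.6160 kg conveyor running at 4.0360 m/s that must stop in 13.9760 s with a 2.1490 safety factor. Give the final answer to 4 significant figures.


F = 33438.6160 * 4.0360 / 13.9760 * 2.1490 / 1000
F = 20.75 kN


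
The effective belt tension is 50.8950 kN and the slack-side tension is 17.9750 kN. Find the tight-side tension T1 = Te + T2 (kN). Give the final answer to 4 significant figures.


T1 = Te + T2 = 50.8950 + 17.9750
T1 = 68.87 kN


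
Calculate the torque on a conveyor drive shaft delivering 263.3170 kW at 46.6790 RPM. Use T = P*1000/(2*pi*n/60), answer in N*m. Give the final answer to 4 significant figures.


omega = 2*pi*46.6790/60 = 4.88821 rad/s
T = 263.3170*1000 / 4.88821
T = 53870 N*m


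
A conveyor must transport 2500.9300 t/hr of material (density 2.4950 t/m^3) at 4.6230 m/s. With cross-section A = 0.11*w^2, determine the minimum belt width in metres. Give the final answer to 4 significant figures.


A_req = 2500.9300 / (4.6230 * 2.4950 * 3600) = 0.0602289 m^2
w = sqrt(0.0602289 / 0.11)
w = 0.7400 m


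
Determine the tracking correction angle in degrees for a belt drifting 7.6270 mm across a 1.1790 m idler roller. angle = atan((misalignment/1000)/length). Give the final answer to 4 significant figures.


misalign_m = 7.6270 / 1000 = 0.007627 m
angle = atan(0.007627 / 1.1790)
angle = 0.3706 deg


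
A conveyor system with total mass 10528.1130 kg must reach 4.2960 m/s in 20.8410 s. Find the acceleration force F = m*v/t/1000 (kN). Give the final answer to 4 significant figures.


F = 10528.1130 * 4.2960 / 20.8410 / 1000
F = 2.170 kN


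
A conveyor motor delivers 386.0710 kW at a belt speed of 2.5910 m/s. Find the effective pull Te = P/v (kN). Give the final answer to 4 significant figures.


Te = P / v = 386.0710 / 2.5910
Te = 149.0 kN


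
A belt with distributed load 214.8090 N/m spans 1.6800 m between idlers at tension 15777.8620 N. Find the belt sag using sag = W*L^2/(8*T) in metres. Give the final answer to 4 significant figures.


sag = 214.8090 * 1.6800^2 / (8 * 15777.8620)
sag = 0.004803 m


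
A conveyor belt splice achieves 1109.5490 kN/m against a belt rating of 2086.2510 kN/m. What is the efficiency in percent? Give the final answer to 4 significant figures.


Eff = 1109.5490 / 2086.2510 * 100
Eff = 53.18 %


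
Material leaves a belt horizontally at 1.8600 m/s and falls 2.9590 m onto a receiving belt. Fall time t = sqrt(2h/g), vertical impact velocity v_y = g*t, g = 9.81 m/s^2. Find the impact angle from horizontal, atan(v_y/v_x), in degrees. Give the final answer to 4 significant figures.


t = sqrt(2*2.9590/9.81) = 0.776699 s
v_y = 9.81 * 0.776699 = 7.61942 m/s
angle = atan(7.61942 / 1.8600) = 76.28 deg


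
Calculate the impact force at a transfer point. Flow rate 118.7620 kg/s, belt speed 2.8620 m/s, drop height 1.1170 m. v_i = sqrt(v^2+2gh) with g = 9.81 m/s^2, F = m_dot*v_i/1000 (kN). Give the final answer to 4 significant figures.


v_i = sqrt(2.8620^2 + 2*9.81*1.1170) = 5.48695 m/s
F = 118.7620 * 5.48695 / 1000
F = 0.6516 kN


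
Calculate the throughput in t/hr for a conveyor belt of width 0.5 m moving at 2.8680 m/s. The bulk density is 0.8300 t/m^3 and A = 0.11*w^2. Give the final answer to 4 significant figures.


A = 0.11 * 0.5^2 = 0.0275 m^2
C = 0.0275 * 2.8680 * 0.8300 * 3600
C = 235.7 t/hr


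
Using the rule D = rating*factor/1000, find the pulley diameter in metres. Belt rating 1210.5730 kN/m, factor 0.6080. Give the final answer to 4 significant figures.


D = 1210.5730 * 0.6080 / 1000
D = 0.7360 m


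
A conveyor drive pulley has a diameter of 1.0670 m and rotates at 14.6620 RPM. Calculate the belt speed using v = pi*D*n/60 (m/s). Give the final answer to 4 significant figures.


v = pi * 1.0670 * 14.6620 / 60
v = 0.8191 m/s


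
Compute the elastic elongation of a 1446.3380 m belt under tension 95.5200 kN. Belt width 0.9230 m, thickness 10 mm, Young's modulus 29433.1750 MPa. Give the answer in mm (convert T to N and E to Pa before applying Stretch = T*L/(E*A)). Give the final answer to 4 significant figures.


A = 0.9230 * 0.01 = 0.00923 m^2
Stretch = 95.5200*1000 * 1446.3380 / (29433.1750e6 * 0.00923) * 1000
Stretch = 508.5 mm


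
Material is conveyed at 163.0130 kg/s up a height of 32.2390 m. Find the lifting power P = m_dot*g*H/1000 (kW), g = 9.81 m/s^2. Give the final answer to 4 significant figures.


P = 163.0130 * 9.81 * 32.2390 / 1000
P = 51.56 kW


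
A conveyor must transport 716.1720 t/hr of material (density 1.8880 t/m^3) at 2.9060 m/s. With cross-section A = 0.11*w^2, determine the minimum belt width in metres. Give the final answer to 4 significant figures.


A_req = 716.1720 / (2.9060 * 1.8880 * 3600) = 0.0362591 m^2
w = sqrt(0.0362591 / 0.11)
w = 0.5741 m


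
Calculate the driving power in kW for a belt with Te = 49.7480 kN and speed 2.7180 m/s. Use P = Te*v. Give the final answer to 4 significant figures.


P = Te * v = 49.7480 * 2.7180
P = 135.2 kW


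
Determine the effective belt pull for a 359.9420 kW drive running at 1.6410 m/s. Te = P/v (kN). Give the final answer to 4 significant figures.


Te = P / v = 359.9420 / 1.6410
Te = 219.3 kN


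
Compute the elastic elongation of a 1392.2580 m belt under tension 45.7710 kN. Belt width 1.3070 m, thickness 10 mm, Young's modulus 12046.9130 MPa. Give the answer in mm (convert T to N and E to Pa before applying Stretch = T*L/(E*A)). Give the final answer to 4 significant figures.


A = 1.3070 * 0.01 = 0.01307 m^2
Stretch = 45.7710*1000 * 1392.2580 / (12046.9130e6 * 0.01307) * 1000
Stretch = 404.7 mm


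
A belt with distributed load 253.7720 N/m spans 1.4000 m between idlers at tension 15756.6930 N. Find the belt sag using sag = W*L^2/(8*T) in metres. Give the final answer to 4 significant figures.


sag = 253.7720 * 1.4000^2 / (8 * 15756.6930)
sag = 0.003946 m


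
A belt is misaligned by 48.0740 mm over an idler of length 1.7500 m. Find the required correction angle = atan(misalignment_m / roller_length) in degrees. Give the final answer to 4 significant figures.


misalign_m = 48.0740 / 1000 = 0.048074 m
angle = atan(0.048074 / 1.7500)
angle = 1.574 deg


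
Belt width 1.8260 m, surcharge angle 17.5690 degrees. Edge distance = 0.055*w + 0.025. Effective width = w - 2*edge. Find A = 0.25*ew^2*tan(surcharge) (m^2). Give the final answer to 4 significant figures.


edge = 0.055*1.8260 + 0.025 = 0.12543 m
ew = 1.8260 - 2*0.12543 = 1.57514 m
A = 0.25 * 1.57514^2 * tan(17.5690 deg)
A = 0.1964 m^2


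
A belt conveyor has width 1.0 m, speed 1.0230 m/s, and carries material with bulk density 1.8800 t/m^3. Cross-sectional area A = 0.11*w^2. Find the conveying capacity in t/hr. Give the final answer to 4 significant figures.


A = 0.11 * 1.0^2 = 0.11 m^2
C = 0.11 * 1.0230 * 1.8800 * 3600
C = 761.6 t/hr


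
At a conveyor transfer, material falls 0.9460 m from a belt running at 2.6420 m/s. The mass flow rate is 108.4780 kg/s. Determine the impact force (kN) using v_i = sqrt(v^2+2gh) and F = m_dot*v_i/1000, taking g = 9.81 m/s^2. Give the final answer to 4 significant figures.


v_i = sqrt(2.6420^2 + 2*9.81*0.9460) = 5.05378 m/s
F = 108.4780 * 5.05378 / 1000
F = 0.5482 kN


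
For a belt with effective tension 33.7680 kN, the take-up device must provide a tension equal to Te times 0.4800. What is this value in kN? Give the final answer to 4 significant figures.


T_tu = 33.7680 * 0.4800
T_tu = 16.21 kN


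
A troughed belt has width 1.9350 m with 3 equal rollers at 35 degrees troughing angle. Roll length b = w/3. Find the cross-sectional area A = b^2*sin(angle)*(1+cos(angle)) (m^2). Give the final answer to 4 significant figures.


b = 1.9350/3 = 0.645 m
A = 0.645^2 * sin(35 deg) * (1 + cos(35 deg))
A = 0.4341 m^2


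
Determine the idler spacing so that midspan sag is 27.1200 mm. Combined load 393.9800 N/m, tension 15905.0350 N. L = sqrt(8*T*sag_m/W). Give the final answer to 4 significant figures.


sag = 27.1200/1000 = 0.027120 m
L = sqrt(8 * 15905.0350 * 0.027120 / 393.9800)
L = 2.960 m


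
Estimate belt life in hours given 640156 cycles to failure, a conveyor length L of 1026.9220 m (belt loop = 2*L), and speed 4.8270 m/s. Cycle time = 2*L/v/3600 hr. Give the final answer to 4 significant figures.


cycle_time = 2 * 1026.9220 / 4.8270 / 3600 = 0.118192 hr
life = 640156 * 0.118192 = 75660 hours


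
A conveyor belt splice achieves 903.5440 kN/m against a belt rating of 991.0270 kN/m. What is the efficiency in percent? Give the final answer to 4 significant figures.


Eff = 903.5440 / 991.0270 * 100
Eff = 91.17 %


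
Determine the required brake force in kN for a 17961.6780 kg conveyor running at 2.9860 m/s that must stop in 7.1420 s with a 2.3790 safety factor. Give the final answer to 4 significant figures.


F = 17961.6780 * 2.9860 / 7.1420 * 2.3790 / 1000
F = 17.87 kN


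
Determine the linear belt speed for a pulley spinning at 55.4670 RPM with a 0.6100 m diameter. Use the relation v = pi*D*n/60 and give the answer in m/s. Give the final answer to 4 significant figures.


v = pi * 0.6100 * 55.4670 / 60
v = 1.772 m/s


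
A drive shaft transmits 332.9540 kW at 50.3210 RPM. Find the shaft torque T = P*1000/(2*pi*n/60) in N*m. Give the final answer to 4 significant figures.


omega = 2*pi*50.3210/60 = 5.2696 rad/s
T = 332.9540*1000 / 5.2696
T = 63180 N*m


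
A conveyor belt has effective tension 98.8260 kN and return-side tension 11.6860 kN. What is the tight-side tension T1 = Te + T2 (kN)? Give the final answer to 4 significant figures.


T1 = Te + T2 = 98.8260 + 11.6860
T1 = 110.5 kN


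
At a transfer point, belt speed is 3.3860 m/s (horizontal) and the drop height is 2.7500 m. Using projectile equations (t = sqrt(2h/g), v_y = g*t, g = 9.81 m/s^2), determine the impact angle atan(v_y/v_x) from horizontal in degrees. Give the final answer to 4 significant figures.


t = sqrt(2*2.7500/9.81) = 0.748767 s
v_y = 9.81 * 0.748767 = 7.3454 m/s
angle = atan(7.3454 / 3.3860) = 65.25 deg


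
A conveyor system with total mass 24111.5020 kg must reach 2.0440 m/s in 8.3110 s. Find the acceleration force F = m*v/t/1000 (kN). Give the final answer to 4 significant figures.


F = 24111.5020 * 2.0440 / 8.3110 / 1000
F = 5.930 kN


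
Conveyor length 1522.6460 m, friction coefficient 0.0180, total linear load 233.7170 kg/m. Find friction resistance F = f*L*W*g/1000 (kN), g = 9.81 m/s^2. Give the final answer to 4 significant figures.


F = 0.0180 * 1522.6460 * 233.7170 * 9.81 / 1000
F = 62.84 kN


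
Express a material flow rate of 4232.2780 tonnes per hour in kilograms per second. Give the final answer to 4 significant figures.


m_dot = 4232.2780 * 1000 / 3600
m_dot = 1176 kg/s


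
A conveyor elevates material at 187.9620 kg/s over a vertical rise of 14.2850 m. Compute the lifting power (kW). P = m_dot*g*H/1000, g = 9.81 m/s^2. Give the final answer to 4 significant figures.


P = 187.9620 * 9.81 * 14.2850 / 1000
P = 26.34 kW


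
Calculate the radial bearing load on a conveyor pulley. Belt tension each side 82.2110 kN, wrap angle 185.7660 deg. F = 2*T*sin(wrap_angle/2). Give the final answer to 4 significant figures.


F = 2 * 82.2110 * sin(185.7660/2 deg)
F = 164.2 kN


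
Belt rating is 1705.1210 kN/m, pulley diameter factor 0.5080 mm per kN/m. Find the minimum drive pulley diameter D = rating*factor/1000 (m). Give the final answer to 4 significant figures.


D = 1705.1210 * 0.5080 / 1000
D = 0.8662 m


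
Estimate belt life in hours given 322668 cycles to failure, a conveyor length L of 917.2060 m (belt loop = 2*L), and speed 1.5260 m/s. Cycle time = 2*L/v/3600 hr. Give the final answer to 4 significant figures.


cycle_time = 2 * 917.2060 / 1.5260 / 3600 = 0.333918 hr
life = 322668 * 0.333918 = 107700 hours


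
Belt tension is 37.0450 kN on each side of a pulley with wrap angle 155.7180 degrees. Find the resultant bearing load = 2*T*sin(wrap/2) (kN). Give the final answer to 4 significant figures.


F = 2 * 37.0450 * sin(155.7180/2 deg)
F = 72.43 kN


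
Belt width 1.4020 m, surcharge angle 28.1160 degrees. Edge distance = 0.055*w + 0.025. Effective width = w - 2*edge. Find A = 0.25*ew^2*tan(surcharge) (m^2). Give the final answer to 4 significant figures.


edge = 0.055*1.4020 + 0.025 = 0.10211 m
ew = 1.4020 - 2*0.10211 = 1.19778 m
A = 0.25 * 1.19778^2 * tan(28.1160 deg)
A = 0.1916 m^2


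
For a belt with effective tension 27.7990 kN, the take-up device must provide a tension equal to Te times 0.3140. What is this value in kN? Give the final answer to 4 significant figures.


T_tu = 27.7990 * 0.3140
T_tu = 8.729 kN


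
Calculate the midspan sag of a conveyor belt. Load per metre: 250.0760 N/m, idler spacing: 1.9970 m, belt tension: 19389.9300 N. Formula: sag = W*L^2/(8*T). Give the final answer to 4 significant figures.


sag = 250.0760 * 1.9970^2 / (8 * 19389.9300)
sag = 0.006429 m


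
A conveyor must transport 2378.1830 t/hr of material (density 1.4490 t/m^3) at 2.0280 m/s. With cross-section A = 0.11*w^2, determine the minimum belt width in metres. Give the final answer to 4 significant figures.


A_req = 2378.1830 / (2.0280 * 1.4490 * 3600) = 0.224805 m^2
w = sqrt(0.224805 / 0.11)
w = 1.430 m


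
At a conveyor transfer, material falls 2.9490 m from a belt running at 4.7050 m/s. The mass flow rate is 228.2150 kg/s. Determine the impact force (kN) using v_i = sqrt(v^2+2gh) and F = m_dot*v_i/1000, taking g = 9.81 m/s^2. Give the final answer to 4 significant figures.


v_i = sqrt(4.7050^2 + 2*9.81*2.9490) = 8.94407 m/s
F = 228.2150 * 8.94407 / 1000
F = 2.041 kN


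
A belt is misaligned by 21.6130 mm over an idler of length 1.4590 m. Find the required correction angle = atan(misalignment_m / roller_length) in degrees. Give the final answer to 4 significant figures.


misalign_m = 21.6130 / 1000 = 0.021613 m
angle = atan(0.021613 / 1.4590)
angle = 0.8487 deg


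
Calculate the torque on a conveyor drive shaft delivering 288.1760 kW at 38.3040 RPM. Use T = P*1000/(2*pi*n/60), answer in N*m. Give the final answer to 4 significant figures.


omega = 2*pi*38.3040/60 = 4.01119 rad/s
T = 288.1760*1000 / 4.01119
T = 71840 N*m


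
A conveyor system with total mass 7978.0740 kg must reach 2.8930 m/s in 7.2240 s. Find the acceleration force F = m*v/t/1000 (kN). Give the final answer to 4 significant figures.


F = 7978.0740 * 2.8930 / 7.2240 / 1000
F = 3.195 kN


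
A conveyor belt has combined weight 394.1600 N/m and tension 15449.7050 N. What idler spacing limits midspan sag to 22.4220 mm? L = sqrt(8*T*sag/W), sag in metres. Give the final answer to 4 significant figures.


sag = 22.4220/1000 = 0.022422 m
L = sqrt(8 * 15449.7050 * 0.022422 / 394.1600)
L = 2.652 m


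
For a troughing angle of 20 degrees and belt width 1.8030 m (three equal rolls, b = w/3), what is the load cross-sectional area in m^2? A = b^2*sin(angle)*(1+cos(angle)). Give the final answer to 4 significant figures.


b = 1.8030/3 = 0.601 m
A = 0.601^2 * sin(20 deg) * (1 + cos(20 deg))
A = 0.2396 m^2
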